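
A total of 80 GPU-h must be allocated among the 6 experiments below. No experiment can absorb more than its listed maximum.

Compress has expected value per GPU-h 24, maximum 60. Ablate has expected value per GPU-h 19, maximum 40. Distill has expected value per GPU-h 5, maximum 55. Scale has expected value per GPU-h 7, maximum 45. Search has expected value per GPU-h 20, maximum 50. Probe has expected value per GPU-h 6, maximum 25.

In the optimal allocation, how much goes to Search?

20

Highest expected value per GPU-h first: Compress 24 > Search 20 > Ablate 19 > Scale 7 > Probe 6 > Distill 5.
Give Compress 60 to hit its cap of 60 → 20 left.
Search: +20 (room for 50) → 20. Pool exhausted.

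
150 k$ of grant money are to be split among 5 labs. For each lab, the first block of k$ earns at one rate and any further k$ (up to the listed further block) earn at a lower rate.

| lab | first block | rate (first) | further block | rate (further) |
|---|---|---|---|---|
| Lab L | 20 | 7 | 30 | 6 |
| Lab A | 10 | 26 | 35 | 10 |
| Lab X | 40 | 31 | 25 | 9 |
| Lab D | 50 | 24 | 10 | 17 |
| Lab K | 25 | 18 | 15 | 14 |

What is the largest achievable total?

3530

Treat each block as its own option and order by rate: Lab X/first 31 > Lab A/first 26 > Lab D/first 24 > Lab K/first 18 > Lab D/second 17 > Lab K/second 14 > Lab A/second 10 > Lab X/second 9 > Lab L/first 7 > Lab L/second 6.
Lab X/first (31): +40 ; 110 left.
Fill Lab A first block (10 at 26) ; 100 left.
Fill Lab D first block (50 at 24) ; 50 left.
Lab K first at 18: fill all 25 ; 25 left.
Lab D second at 17: fill all 10 ; 15 left.
Lab K second at 14: fill all 15 ; 0 left.
Total = 31×40 + 26×10 + 24×50 + 18×25 + 17×10 + 14×15 = 3530.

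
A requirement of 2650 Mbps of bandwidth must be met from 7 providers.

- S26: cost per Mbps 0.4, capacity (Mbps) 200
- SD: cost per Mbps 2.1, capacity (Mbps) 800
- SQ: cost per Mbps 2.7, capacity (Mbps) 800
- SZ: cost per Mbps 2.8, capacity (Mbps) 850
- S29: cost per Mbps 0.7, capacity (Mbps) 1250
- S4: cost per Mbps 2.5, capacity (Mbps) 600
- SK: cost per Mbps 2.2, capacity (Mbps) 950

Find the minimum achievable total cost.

Fill from the cheapest provider first.
Take 200 from S26 at 0.4 ; need 2450 more.
S29 at 0.7: take all 1250 Mbps ; 1200 still needed.
Take 800 from SD at 2.1 ; need 400 more.
Take 400 from SK at 2.2 to finish.
S4, SQ, SZ: unused.
Cost = 200×0.4 + 1250×0.7 + 800×2.1 + 400×2.2 = 3515.

3515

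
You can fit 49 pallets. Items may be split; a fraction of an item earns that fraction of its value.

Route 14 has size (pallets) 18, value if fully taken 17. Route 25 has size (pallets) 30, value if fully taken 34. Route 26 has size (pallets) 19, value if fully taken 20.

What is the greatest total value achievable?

Best value per unit of size first: Route 25 34/30≈1.13, Route 26 20/19≈1.05, Route 14 17/18≈0.944.
All 30 pallets of Route 25 fit (value 34) — 19 remain.
All 19 pallets of Route 26 fit (value 20) — 0 remain.
Total value = 54.

54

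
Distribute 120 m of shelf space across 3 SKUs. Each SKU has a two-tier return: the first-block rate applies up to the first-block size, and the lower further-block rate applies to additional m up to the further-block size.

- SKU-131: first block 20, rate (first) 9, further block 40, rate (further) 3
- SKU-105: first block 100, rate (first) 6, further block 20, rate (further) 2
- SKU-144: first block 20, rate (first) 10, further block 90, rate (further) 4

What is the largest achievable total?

Treat each block as its own option and order by rate: SKU-144/first 10 > SKU-131/first 9 > SKU-105/first 6 > SKU-144/second 4 > SKU-131/second 3 > SKU-105/second 2.
SKU-144 first at 10: fill all 20 ; 100 left.
Fill SKU-131 first block (20 at 9) ; 80 left.
SKU-105/first: +80 of 100 at 6; pool empty.
Total = 10×20 + 9×20 + 6×80 = 860.

860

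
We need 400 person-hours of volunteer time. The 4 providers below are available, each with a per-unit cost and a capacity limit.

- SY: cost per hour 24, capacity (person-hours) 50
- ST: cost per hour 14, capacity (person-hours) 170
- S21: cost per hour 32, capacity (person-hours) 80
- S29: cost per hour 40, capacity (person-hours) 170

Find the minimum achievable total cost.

Use providers in increasing cost order.
ST at 14: take all 170 person-hours ; 230 still needed.
SY at 24: take all 50 person-hours ; 180 still needed.
S21 (32): use full 80 ; 100 person-hours to go.
S29 at 40: take 100 of its 170 ; requirement met.
Cost = 170×14 + 50×24 + 80×32 + 100×40 = 10140.

10140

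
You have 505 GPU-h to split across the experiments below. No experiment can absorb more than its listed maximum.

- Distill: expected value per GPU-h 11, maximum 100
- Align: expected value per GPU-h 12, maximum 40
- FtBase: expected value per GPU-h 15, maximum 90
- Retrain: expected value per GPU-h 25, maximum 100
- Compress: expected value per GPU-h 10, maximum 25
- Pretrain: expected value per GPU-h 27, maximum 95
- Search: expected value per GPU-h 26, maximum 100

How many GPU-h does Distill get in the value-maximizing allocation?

Highest expected value per GPU-h first: Pretrain 27 > Search 26 > Retrain 25 > FtBase 15 > Align 12 > Distill 11 > Compress 10.
Give Pretrain 95 to hit its cap of 95 → 410 left.
Search takes 100 to reach its cap of 100 → 310 left.
Give Retrain 100 to hit its cap of 100 → 210 left.
FtBase: +90 to 90 (cap) → 120 left.
Align: +40 to 40 (cap) → 80 left.
Distill has room for 100 but only 80 remain, so it gets 80.

80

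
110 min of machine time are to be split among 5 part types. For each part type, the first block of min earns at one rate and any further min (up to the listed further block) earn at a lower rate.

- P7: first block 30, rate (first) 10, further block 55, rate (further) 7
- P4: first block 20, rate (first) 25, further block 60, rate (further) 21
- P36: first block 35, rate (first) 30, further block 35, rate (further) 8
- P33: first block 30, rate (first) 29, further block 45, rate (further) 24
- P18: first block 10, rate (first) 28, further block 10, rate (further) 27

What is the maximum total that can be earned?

Treat each block as its own option and order by rate: P36/T1 30 > P33/T1 29 > P18/T1 28 > P18/T2 27 > P4/T1 25 > P33/T2 24 > P4/T2 21 > P7/T1 10 > P36/T2 8 > P7/T2 7.
P36/T1 (30): +35 → 75 left.
P33 T1 at 29: fill all 30 → 45 left.
P18/T1 (28): +10 → 35 left.
P18/T2 (27): +10 → 25 left.
P4/T1 (25): +20 → 5 left.
5 remain; put them into P33 T2 at 24.
Total = 30×35 + 29×30 + 28×10 + 27×10 + 25×20 + 24×5 = 3090.

3090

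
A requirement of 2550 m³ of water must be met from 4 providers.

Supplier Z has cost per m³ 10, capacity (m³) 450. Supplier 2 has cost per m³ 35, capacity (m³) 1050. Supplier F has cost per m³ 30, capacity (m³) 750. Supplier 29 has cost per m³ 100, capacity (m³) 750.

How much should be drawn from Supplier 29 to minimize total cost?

300

Fill from the cheapest provider first.
Supplier Z at 10: take all 450 m³ → 2100 still needed.
Supplier F (30): use full 750 → 1350 m³ to go.
Supplier 2 (35): use full 1050 → 300 m³ to go.
Supplier 29 at 100: take 300 of its 750 → requirement met.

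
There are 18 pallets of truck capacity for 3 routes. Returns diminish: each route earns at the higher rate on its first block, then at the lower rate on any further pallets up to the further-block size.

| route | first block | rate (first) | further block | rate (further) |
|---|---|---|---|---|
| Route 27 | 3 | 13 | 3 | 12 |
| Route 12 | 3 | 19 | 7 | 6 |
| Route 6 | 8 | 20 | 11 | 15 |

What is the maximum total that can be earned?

322

Order all 6 blocks by rate: Route 6/tier1 20 > Route 12/tier1 19 > Route 6/tier2 15 > Route 27/tier1 13 > Route 27/tier2 12 > Route 12/tier2 6.
Route 6/tier1 (20): +8 — 10 left.
Route 12/tier1 (19): +3 — 7 left.
7 remain; put them into Route 6 tier2 at 15.
Total = 20×8 + 19×3 + 15×7 = 322.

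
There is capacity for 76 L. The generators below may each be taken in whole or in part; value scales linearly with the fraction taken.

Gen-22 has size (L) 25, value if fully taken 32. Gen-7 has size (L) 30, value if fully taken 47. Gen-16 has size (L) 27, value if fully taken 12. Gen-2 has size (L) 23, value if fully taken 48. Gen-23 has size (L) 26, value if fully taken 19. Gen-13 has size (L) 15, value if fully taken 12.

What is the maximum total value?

124.44

Rank by value-to-size ratio: Gen-2 48/23≈2.09, Gen-7 47/30≈1.57, Gen-22 32/25≈1.28, Gen-13 12/15≈0.8, Gen-23 19/26≈0.731, Gen-16 12/27≈0.444.
Take all of Gen-2 (23 L, value 48) — 53 L left.
Take all of Gen-7 (30 L, value 47) — 23 L left.
Only 23 L remain; take 23/25 of Gen-22 for value 32×23/25 = 29.44.
Total value = 124.44.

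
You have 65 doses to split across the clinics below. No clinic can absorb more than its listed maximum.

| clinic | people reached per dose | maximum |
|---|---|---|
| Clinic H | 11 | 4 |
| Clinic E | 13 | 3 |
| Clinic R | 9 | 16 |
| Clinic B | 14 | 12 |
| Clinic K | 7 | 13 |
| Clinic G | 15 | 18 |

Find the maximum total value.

Order the clinics by people reached per dose: Clinic G 15 > Clinic B 14 > Clinic E 13 > Clinic H 11 > Clinic R 9 > Clinic K 7.
Give Clinic G 18 to hit its cap of 18 → 47 left.
Give Clinic B 12 to hit its cap of 12 → 35 left.
Clinic E takes 3 to reach its cap of 3 → 32 left.
Clinic H takes 4 to reach its cap of 4 → 28 left.
Clinic R takes 16 to reach its cap of 16 → 12 left.
Clinic K has room for 13 but only 12 remain, so it gets 12.
Total = 11×4 + 13×3 + 9×16 + 14×12 + 7×12 + 15×18 = 749.

749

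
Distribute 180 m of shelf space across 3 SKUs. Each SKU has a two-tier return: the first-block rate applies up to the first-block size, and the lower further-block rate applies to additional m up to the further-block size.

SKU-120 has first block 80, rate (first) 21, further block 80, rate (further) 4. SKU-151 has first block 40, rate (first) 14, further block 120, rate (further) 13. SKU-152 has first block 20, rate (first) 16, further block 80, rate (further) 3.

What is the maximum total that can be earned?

3080

Order all 6 blocks by rate: SKU-120/tier1 21 > SKU-152/tier1 16 > SKU-151/tier1 14 > SKU-151/tier2 13 > SKU-120/tier2 4 > SKU-152/tier2 3.
SKU-120 tier1 at 21: fill all 80 — 100 left.
Fill SKU-152 tier1 block (20 at 16) — 80 left.
SKU-151/tier1 (14): +40 — 40 left.
SKU-151 tier2 at 13: only 40 left, fill 40.
Total = 21×80 + 16×20 + 14×40 + 13×40 = 3080.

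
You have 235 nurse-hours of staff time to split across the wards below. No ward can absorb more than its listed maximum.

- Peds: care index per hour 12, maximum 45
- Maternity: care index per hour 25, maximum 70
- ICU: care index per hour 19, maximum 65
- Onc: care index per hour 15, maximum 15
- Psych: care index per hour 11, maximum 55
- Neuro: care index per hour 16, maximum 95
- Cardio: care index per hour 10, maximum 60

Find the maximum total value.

4580

Highest care index per hour first: Maternity 25 > ICU 19 > Neuro 16 > Onc 15 > Peds 12 > Psych 11 > Cardio 10.
Give Maternity 70 to hit its cap of 70 → 165 left.
Give ICU 65 to hit its cap of 65 → 100 left.
Neuro: +95 to 95 (cap) → 5 left.
Only 5 left; Onc takes them to reach 5.
Total = 25×70 + 19×65 + 15×5 + 16×95 = 4580.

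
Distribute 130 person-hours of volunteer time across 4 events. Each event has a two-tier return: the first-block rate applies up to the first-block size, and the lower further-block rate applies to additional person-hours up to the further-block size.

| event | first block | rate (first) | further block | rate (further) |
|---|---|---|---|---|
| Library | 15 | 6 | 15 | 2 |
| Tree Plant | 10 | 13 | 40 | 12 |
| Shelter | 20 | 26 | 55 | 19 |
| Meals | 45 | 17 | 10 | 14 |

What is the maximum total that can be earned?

Order all 8 blocks by rate: Shelter/T1 26 > Shelter/T2 19 > Meals/T1 17 > Meals/T2 14 > Tree Plant/T1 13 > Tree Plant/T2 12 > Library/T1 6 > Library/T2 2.
Fill Shelter T1 block (20 at 26) → 110 left.
Shelter/T2 (19): +55 → 55 left.
Meals T1 at 17: fill all 45 → 10 left.
Fill Meals T2 block (10 at 14) → 0 left.
Total = 26×20 + 19×55 + 17×45 + 14×10 = 2470.

2470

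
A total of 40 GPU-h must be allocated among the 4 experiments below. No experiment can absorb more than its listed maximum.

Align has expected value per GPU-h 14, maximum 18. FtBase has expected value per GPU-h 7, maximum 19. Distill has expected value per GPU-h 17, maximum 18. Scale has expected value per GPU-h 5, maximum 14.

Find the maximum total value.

Rank by expected value per GPU-h: Distill 17 > Align 14 > FtBase 7 > Scale 5.
Distill takes 18 to reach its cap of 18 — 22 left.
Align takes 18 to reach its cap of 18 — 4 left.
Only 4 left; FtBase takes them to reach 4.
Total = 14×18 + 7×4 + 17×18 = 586.

586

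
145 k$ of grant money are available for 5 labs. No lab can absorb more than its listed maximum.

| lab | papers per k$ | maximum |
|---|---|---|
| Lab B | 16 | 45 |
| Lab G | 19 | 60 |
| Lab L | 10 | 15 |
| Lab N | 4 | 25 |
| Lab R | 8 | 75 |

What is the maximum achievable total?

Rank by papers per k$: Lab G 19 > Lab B 16 > Lab L 10 > Lab R 8 > Lab N 4.
Lab G takes 60 to reach its cap of 60 → 85 left.
Give Lab B 45 to hit its cap of 45 → 40 left.
Lab L takes 15 to reach its cap of 15 → 25 left.
Lab R: +25 (room for 75) → 25. Pool exhausted.
Total = 16×45 + 19×60 + 10×15 + 8×25 = 2210.

2210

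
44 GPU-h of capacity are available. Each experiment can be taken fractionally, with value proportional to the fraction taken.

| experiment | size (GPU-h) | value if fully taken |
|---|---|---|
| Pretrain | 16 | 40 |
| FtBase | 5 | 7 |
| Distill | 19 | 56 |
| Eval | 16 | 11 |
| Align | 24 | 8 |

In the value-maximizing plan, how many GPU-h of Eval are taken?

Rank by value-to-size ratio: Distill 56/19≈2.95, Pretrain 40/16≈2.5, FtBase 7/5≈1.4, Eval 11/16≈0.688, Align 8/24≈0.333.
All 19 GPU-h of Distill fit (value 56) → 25 remain.
Pretrain: take in full, 16 GPU-h for value 40 → 9 left.
FtBase: take in full, 5 GPU-h for value 7 → 4 left.
Only 4 GPU-h remain; take 4/16 of Eval for value 11×4/16 = 2.75.

4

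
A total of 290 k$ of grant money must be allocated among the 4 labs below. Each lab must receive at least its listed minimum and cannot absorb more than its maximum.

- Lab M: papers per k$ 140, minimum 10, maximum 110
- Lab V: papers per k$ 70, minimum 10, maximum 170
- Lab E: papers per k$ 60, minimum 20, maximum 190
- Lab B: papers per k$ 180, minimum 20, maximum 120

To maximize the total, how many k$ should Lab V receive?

Meeting every minimum uses 10+10+20+20 = 60 k$, leaving 230.
Order the labs by papers per k$: Lab B 180 > Lab M 140 > Lab V 70 > Lab E 60.
Lab B takes 100 more to reach its cap of 120 → 130 left.
Lab M takes 100 more to reach its cap of 110 → 30 left.
Lab V: +30 (room for 160) → 40. Pool exhausted.

40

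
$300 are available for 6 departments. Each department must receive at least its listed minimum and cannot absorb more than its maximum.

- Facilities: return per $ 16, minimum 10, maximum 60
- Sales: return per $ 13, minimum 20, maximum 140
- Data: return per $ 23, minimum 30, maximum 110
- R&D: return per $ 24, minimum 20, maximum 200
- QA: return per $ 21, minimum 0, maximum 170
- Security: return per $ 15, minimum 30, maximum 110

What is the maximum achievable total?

6590

Meeting every minimum uses 10+20+30+20+0+30 = 110 $, leaving 190.
Rank by return per $: R&D 24 > Data 23 > QA 21 > Facilities 16 > Security 15 > Sales 13.
R&D takes 180 more to reach its cap of 200 ; 10 left.
Data: +10 (room for 80) → 40. Pool exhausted.
Total = 16×10 + 13×20 + 23×40 + 24×200 + 15×30 = 6590.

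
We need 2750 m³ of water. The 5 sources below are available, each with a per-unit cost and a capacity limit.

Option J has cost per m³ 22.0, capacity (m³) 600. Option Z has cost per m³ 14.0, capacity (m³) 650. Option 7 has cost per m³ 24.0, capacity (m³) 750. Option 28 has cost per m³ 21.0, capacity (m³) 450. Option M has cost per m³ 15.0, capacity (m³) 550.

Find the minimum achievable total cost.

52000

Fill from the cheapest source first.
Take 650 from Option Z at 14.0 — need 2100 more.
Option M (15.0): use full 550 — 1550 m³ to go.
Take 450 from Option 28 at 21.0 — need 1100 more.
Option J (22.0): use full 600 — 500 m³ to go.
Take 500 from Option 7 at 24.0 to finish.
Cost = 650×14.0 + 550×15.0 + 450×21.0 + 600×22.0 + 500×24.0 = 52000.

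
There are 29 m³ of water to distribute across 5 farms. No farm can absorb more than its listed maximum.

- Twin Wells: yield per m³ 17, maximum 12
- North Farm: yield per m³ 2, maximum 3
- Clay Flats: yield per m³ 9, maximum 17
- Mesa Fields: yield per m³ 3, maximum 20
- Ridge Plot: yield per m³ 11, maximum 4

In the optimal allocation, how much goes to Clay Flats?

Order the farms by yield per m³: Twin Wells 17 > Ridge Plot 11 > Clay Flats 9 > Mesa Fields 3 > North Farm 2.
Give Twin Wells 12 to hit its cap of 12 → 17 left.
Give Ridge Plot 4 to hit its cap of 4 → 13 left.
Clay Flats: +13 (room for 17) → 13. Pool exhausted.

13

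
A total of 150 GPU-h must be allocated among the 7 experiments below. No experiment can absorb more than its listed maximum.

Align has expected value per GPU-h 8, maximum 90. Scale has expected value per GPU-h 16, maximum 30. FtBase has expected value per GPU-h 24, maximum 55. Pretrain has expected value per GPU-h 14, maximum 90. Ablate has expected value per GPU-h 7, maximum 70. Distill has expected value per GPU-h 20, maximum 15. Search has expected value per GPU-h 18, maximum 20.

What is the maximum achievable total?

2880

Rank by expected value per GPU-h: FtBase 24 > Distill 20 > Search 18 > Scale 16 > Pretrain 14 > Align 8 > Ablate 7.
FtBase: +55 to 55 (cap) → 95 left.
Distill: +15 to 15 (cap) → 80 left.
Search: +20 to 20 (cap) → 60 left.
Give Scale 30 to hit its cap of 30 → 30 left.
Pretrain has room for 90 but only 30 remain, so it gets 30.
Total = 16×30 + 24×55 + 14×30 + 20×15 + 18×20 = 2880.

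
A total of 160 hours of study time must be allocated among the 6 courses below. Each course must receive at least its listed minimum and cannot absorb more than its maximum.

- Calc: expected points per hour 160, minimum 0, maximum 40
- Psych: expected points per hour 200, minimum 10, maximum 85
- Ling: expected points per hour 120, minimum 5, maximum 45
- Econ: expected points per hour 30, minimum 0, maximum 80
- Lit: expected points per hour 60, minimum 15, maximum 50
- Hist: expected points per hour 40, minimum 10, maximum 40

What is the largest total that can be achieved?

Meeting every minimum uses 0+10+5+0+15+10 = 40 hours, leaving 120.
Order the courses by expected points per hour: Psych 200 > Calc 160 > Ling 120 > Lit 60 > Hist 40 > Econ 30.
Psych: +75 to 85 (cap) — 45 left.
Calc takes 40 more to reach its cap of 40 — 5 left.
Ling: +5 (room for 40) → 10. Pool exhausted.
Total = 160×40 + 200×85 + 120×10 + 60×15 + 40×10 = 25900.

25900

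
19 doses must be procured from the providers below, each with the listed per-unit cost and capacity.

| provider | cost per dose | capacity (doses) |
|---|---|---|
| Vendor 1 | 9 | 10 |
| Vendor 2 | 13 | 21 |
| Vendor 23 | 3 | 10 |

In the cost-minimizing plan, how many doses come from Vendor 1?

Use providers in increasing cost order.
Vendor 23 at 3: take all 10 doses — 9 still needed.
Vendor 1 (9): take the remaining 9 — done.
Vendor 2: unused.

9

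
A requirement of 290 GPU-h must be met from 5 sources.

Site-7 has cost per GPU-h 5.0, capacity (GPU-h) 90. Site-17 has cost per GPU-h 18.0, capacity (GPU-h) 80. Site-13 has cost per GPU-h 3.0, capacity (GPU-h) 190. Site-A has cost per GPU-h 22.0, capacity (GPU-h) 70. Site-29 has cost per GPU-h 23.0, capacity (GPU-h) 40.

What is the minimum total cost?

Use sources in increasing cost order.
Site-13 (3.0): use full 190 → 100 GPU-h to go.
Site-7 (5.0): use full 90 → 10 GPU-h to go.
Site-17 at 18.0: take 10 of its 80 → requirement met.
Site-A, Site-29: unused.
Cost = 190×3.0 + 90×5.0 + 10×18.0 = 1200.

1200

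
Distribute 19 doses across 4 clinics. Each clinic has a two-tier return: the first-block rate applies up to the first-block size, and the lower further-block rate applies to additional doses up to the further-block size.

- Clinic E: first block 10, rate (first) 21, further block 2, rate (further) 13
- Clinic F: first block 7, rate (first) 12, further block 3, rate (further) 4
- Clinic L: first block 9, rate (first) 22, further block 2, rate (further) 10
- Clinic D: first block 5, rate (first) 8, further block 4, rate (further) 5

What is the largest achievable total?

408

Order all 8 blocks by rate: Clinic L/T1 22 > Clinic E/T1 21 > Clinic E/T2 13 > Clinic F/T1 12 > Clinic L/T2 10 > Clinic D/T1 8 > Clinic D/T2 5 > Clinic F/T2 4.
Clinic L/T1 (22): +9 → 10 left.
Clinic E/T1 (21): +10 → 0 left.
Total = 22×9 + 21×10 = 408.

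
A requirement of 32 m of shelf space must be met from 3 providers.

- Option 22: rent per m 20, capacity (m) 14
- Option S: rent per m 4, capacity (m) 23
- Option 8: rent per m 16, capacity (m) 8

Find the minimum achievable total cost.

Cheapest first:
Option S at 4: take all 23 m → 9 still needed.
Option 8 (16): use full 8 → 1 m to go.
Option 22 at 20: take 1 of its 14 → requirement met.
Cost = 23×4 + 8×16 + 1×20 = 240.

240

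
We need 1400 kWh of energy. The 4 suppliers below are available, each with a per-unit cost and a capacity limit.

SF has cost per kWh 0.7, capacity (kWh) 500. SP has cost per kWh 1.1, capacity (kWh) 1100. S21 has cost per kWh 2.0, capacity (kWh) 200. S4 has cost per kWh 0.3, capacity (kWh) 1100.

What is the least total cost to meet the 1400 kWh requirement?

540

Use suppliers in increasing cost order.
S4 at 0.3: take all 1100 kWh → 300 still needed.
SF (0.7): take the remaining 300 → done.
SP, S21: unused.
Cost = 1100×0.3 + 300×0.7 = 540.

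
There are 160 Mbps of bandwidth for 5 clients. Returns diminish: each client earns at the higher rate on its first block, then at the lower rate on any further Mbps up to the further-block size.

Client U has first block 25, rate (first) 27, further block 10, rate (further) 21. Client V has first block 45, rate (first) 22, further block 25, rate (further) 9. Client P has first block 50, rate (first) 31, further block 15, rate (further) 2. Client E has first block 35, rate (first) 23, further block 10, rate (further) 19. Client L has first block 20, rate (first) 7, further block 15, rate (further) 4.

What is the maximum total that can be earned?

Rank every tier by rate: Client P/first 31 > Client U/first 27 > Client E/first 23 > Client V/first 22 > Client U/second 21 > Client E/second 19 > Client V/second 9 > Client L/first 7 > Client L/second 4 > Client P/second 2.
Client P first at 31: fill all 50 — 110 left.
Client U first at 27: fill all 25 — 85 left.
Client E first at 23: fill all 35 — 50 left.
Fill Client V first block (45 at 22) — 5 left.
Client U second at 21: only 5 left, fill 5.
Total = 31×50 + 27×25 + 23×35 + 22×45 + 21×5 = 4125.

4125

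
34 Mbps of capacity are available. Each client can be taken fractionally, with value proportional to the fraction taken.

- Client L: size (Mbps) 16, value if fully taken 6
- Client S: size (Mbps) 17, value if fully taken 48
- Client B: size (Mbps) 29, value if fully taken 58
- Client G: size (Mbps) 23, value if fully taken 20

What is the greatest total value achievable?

Best value per unit of size first: Client S 48/17≈2.82, Client B 58/29≈2, Client G 20/23≈0.87, Client L 6/16≈0.375.
All 17 Mbps of Client S fit (value 48) → 17 remain.
Only 17 Mbps remain; take 17/29 of Client B for value 58×17/29 = 34.
Total value = 82.

82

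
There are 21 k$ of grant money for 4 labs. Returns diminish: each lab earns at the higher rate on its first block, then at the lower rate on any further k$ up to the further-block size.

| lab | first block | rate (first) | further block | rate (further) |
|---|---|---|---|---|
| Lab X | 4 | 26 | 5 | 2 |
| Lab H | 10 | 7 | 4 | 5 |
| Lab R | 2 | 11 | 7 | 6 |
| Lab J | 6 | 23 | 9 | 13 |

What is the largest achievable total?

381

Order all 8 blocks by rate: Lab X/T1 26 > Lab J/T1 23 > Lab J/T2 13 > Lab R/T1 11 > Lab H/T1 7 > Lab R/T2 6 > Lab H/T2 5 > Lab X/T2 2.
Lab X/T1 (26): +4 ; 17 left.
Lab J/T1 (23): +6 ; 11 left.
Lab J/T2 (13): +9 ; 2 left.
Fill Lab R T1 block (2 at 11) ; 0 left.
Total = 26×4 + 23×6 + 13×9 + 11×2 = 381.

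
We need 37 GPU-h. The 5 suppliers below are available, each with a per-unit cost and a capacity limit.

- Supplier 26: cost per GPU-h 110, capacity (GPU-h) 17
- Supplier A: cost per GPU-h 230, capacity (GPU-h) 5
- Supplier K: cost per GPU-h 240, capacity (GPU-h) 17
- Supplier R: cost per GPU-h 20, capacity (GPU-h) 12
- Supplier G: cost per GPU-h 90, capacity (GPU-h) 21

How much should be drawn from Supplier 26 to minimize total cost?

4

Cheapest first:
Supplier R at 20: take all 12 GPU-h — 25 still needed.
Take 21 from Supplier G at 90 — need 4 more.
Take 4 from Supplier 26 at 110 to finish.
Supplier A, Supplier K: unused.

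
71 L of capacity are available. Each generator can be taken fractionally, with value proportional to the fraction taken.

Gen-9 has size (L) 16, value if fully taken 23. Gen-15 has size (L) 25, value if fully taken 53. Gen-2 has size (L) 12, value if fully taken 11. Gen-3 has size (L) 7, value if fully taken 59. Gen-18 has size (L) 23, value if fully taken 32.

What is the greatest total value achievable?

167

Best value per unit of size first: Gen-3 59/7≈8.43, Gen-15 53/25≈2.12, Gen-9 23/16≈1.44, Gen-18 32/23≈1.39, Gen-2 11/12≈0.917.
All 7 L of Gen-3 fit (value 59) — 64 remain.
Take all of Gen-15 (25 L, value 53) — 39 L left.
Gen-9: take in full, 16 L for value 23 — 23 left.
All 23 L of Gen-18 fit (value 32) — 0 remain.
Total value = 167.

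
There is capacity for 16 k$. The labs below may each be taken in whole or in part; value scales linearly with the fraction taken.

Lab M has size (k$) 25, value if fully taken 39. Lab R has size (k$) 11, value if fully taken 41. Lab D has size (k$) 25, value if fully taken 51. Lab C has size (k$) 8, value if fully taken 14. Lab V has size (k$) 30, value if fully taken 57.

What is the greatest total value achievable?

Best value per unit of size first: Lab R 41/11≈3.73, Lab D 51/25≈2.04, Lab V 57/30≈1.9, Lab C 14/8≈1.75, Lab M 39/25≈1.56.
Lab R: take in full, 11 k$ for value 41 ; 5 left.
Fill the last 5 k$ with part of Lab D: 5/25 of it earns 10.2.
Total value = 51.2.

51.2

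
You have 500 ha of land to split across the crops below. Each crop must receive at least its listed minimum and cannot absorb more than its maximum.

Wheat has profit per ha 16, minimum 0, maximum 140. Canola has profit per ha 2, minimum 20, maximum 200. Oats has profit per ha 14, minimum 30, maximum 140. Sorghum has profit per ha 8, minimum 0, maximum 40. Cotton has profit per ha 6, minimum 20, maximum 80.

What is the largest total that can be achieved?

5200

Meeting every minimum uses 0+20+30+0+20 = 70 ha, leaving 430.
Rank by profit per ha: Wheat 16 > Oats 14 > Sorghum 8 > Cotton 6 > Canola 2.
Wheat: +140 to 140 (cap) ; 290 left.
Oats: +110 to 140 (cap) ; 180 left.
Sorghum takes 40 more to reach its cap of 40 ; 140 left.
Cotton takes 60 more to reach its cap of 80 ; 80 left.
Only 80 left; Canola takes them to reach 100.
Total = 16×140 + 2×100 + 14×140 + 8×40 + 6×80 = 5200.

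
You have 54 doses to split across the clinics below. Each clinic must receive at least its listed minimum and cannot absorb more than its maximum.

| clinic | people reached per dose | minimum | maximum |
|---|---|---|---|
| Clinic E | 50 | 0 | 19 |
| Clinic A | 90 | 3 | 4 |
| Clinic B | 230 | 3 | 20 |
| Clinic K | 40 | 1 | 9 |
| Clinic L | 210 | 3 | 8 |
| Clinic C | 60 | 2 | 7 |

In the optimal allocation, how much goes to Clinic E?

14

Meeting every minimum uses 0+3+3+1+3+2 = 12 doses, leaving 42.
Order the clinics by people reached per dose: Clinic B 230 > Clinic L 210 > Clinic A 90 > Clinic C 60 > Clinic E 50 > Clinic K 40.
Clinic B: +17 to 20 (cap) → 25 left.
Clinic L: +5 to 8 (cap) → 20 left.
Clinic A: +1 to 4 (cap) → 19 left.
Give Clinic C 5 more to hit its cap of 7 → 14 left.
Clinic E: +14 (room for 19) → 14. Pool exhausted.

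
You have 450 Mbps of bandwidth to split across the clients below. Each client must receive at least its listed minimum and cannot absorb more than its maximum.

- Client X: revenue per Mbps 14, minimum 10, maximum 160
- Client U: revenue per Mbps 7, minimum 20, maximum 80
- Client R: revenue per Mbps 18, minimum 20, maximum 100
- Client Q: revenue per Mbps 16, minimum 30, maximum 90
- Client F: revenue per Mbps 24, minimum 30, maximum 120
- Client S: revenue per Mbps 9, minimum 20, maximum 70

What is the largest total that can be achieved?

7840

Meeting every minimum uses 10+20+20+30+30+20 = 130 Mbps, leaving 320.
Highest revenue per Mbps first: Client F 24 > Client R 18 > Client Q 16 > Client X 14 > Client S 9 > Client U 7.
Give Client F 90 more to hit its cap of 120 → 230 left.
Client R takes 80 more to reach its cap of 100 → 150 left.
Client Q: +60 to 90 (cap) → 90 left.
Client X: +90 (room for 150) → 100. Pool exhausted.
Total = 14×100 + 7×20 + 18×100 + 16×90 + 24×120 + 9×20 = 7840.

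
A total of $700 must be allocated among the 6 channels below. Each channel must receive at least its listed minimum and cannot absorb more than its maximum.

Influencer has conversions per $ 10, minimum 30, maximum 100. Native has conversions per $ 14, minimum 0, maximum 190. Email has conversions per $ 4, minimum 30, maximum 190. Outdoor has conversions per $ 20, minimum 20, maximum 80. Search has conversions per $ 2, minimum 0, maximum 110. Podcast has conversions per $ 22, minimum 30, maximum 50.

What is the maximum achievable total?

7300

Meeting every minimum uses 30+0+30+20+0+30 = 110 $, leaving 590.
Order the channels by conversions per $: Podcast 22 > Outdoor 20 > Native 14 > Influencer 10 > Email 4 > Search 2.
Podcast takes 20 more to reach its cap of 50 → 570 left.
Give Outdoor 60 more to hit its cap of 80 → 510 left.
Native: +190 to 190 (cap) → 320 left.
Influencer takes 70 more to reach its cap of 100 → 250 left.
Email takes 160 more to reach its cap of 190 → 90 left.
Search has room for 110 more but only 90 remain, so it gets 90.
Total = 10×100 + 14×190 + 4×190 + 20×80 + 2×90 + 22×50 = 7300.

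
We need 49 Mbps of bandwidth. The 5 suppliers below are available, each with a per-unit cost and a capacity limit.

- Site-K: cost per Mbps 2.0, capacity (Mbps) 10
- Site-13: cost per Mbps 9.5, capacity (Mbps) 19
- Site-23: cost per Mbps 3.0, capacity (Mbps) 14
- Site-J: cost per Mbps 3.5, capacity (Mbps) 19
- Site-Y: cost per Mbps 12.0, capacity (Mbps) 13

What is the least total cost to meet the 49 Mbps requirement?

Fill from the cheapest supplier first.
Site-K (2.0): use full 10 ; 39 Mbps to go.
Take 14 from Site-23 at 3.0 ; need 25 more.
Take 19 from Site-J at 3.5 ; need 6 more.
Site-13 at 9.5: take 6 of its 19 ; requirement met.
Site-Y: unused.
Cost = 10×2.0 + 14×3.0 + 19×3.5 + 6×9.5 = 185.5.

185.5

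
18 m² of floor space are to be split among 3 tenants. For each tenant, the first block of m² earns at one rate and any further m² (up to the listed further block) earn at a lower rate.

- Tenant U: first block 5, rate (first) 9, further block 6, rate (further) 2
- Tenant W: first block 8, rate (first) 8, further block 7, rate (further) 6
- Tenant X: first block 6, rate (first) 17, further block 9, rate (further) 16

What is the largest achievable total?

Treat each block as its own option and order by rate: Tenant X/first 17 > Tenant X/second 16 > Tenant U/first 9 > Tenant W/first 8 > Tenant W/second 6 > Tenant U/second 2.
Tenant X first at 17: fill all 6 ; 12 left.
Tenant X/second (16): +9 ; 3 left.
Tenant U first at 9: only 3 left, fill 3.
Total = 17×6 + 16×9 + 9×3 = 273.

273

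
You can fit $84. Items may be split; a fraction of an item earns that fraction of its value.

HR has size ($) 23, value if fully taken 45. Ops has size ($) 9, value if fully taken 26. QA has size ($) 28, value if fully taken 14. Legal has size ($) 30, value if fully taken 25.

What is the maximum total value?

107

Best value per unit of size first: Ops 26/9≈2.89, HR 45/23≈1.96, Legal 25/30≈0.833, QA 14/28≈0.5.
Ops: take in full, 9 $ for value 26 — 75 left.
Take all of HR (23 $, value 45) — 52 $ left.
All 30 $ of Legal fit (value 25) — 22 remain.
Fill the last 22 $ with part of QA: 22/28 of it earns 11.
Total value = 107.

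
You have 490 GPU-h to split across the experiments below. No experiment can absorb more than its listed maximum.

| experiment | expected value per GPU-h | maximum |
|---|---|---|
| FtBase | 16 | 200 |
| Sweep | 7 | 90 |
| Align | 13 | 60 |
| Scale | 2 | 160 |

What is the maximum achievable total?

Highest expected value per GPU-h first: FtBase 16 > Align 13 > Sweep 7 > Scale 2.
FtBase takes 200 to reach its cap of 200 — 290 left.
Align takes 60 to reach its cap of 60 — 230 left.
Sweep takes 90 to reach its cap of 90 — 140 left.
Scale has room for 160 but only 140 remain, so it gets 140.
Total = 16×200 + 7×90 + 13×60 + 2×140 = 4890.

4890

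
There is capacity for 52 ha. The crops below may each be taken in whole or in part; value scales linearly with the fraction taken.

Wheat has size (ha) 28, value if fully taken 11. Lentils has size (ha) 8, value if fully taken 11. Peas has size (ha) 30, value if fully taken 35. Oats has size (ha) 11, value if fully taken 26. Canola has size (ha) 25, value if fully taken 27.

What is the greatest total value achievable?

75.24

Best value per unit of size first: Oats 26/11≈2.36, Lentils 11/8≈1.38, Peas 35/30≈1.17, Canola 27/25≈1.08, Wheat 11/28≈0.393.
All 11 ha of Oats fit (value 26) — 41 remain.
Lentils: take in full, 8 ha for value 11 — 33 left.
All 30 ha of Peas fit (value 35) — 3 remain.
3 ha left: a 3/25 share of Canola gives 27×3/25 = 3.24.
Total value = 75.24.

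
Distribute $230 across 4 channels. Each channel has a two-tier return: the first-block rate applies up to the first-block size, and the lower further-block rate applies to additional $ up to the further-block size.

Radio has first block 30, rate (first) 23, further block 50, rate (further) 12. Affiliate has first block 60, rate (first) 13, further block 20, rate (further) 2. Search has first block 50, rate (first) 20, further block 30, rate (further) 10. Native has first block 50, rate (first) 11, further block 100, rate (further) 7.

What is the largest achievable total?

Order all 8 blocks by rate: Radio/tier1 23 > Search/tier1 20 > Affiliate/tier1 13 > Radio/tier2 12 > Native/tier1 11 > Search/tier2 10 > Native/tier2 7 > Affiliate/tier2 2.
Radio/tier1 (23): +30 → 200 left.
Search tier1 at 20: fill all 50 → 150 left.
Affiliate/tier1 (13): +60 → 90 left.
Radio tier2 at 12: fill all 50 → 40 left.
40 remain; put them into Native tier1 at 11.
Total = 23×30 + 20×50 + 13×60 + 12×50 + 11×40 = 3510.

3510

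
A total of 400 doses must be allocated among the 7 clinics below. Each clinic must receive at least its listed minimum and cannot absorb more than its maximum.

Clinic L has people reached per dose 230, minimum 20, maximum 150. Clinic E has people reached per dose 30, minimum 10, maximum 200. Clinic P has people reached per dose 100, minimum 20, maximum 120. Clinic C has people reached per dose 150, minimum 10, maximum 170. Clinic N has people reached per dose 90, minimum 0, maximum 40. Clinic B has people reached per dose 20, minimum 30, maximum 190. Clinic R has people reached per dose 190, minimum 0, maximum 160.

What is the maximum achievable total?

72300

Meeting every minimum uses 20+10+20+10+0+30+0 = 90 doses, leaving 310.
Highest people reached per dose first: Clinic L 230 > Clinic R 190 > Clinic C 150 > Clinic P 100 > Clinic N 90 > Clinic E 30 > Clinic B 20.
Clinic L: +130 to 150 (cap) ; 180 left.
Give Clinic R 160 more to hit its cap of 160 ; 20 left.
Only 20 left; Clinic C takes them to reach 30.
Total = 230×150 + 30×10 + 100×20 + 150×30 + 20×30 + 190×160 = 72300.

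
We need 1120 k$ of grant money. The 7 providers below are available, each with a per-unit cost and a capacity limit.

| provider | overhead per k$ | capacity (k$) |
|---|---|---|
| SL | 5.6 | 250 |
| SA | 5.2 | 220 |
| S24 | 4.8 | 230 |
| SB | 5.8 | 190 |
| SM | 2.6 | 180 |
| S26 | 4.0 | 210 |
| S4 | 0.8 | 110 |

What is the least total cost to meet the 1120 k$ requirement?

4596

Cheapest first:
S4 (0.8): use full 110 — 1010 k$ to go.
SM (2.6): use full 180 — 830 k$ to go.
S26 at 4.0: take all 210 k$ — 620 still needed.
Take 230 from S24 at 4.8 — need 390 more.
Take 220 from SA at 5.2 — need 170 more.
SL at 5.6: take 170 of its 250 — requirement met.
SB: unused.
Cost = 110×0.8 + 180×2.6 + 210×4.0 + 230×4.8 + 220×5.2 + 170×5.6 = 4596.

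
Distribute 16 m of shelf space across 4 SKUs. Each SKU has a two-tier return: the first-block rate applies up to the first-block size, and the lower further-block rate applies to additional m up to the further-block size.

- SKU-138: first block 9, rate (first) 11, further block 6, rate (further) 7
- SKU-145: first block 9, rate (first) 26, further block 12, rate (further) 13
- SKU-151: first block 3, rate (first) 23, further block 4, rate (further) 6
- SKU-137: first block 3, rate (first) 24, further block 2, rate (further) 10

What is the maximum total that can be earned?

Order all 8 blocks by rate: SKU-145/first 26 > SKU-137/first 24 > SKU-151/first 23 > SKU-145/second 13 > SKU-138/first 11 > SKU-137/second 10 > SKU-138/second 7 > SKU-151/second 6.
Fill SKU-145 first block (9 at 26) → 7 left.
SKU-137 first at 24: fill all 3 → 4 left.
Fill SKU-151 first block (3 at 23) → 1 left.
SKU-145 second at 13: only 1 left, fill 1.
Total = 26×9 + 24×3 + 23×3 + 13×1 = 388.

388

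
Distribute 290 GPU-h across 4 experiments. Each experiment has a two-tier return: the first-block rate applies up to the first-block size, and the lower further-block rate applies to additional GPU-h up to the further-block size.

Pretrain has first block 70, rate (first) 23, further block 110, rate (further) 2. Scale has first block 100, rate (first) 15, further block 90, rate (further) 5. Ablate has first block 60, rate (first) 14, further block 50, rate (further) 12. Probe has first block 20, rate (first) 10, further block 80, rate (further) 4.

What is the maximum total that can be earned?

4650

Rank every tier by rate: Pretrain/tier1 23 > Scale/tier1 15 > Ablate/tier1 14 > Ablate/tier2 12 > Probe/tier1 10 > Scale/tier2 5 > Probe/tier2 4 > Pretrain/tier2 2.
Fill Pretrain tier1 block (70 at 23) ; 220 left.
Scale/tier1 (15): +100 ; 120 left.
Fill Ablate tier1 block (60 at 14) ; 60 left.
Ablate/tier2 (12): +50 ; 10 left.
10 remain; put them into Probe tier1 at 10.
Total = 23×70 + 15×100 + 14×60 + 12×50 + 10×10 = 4650.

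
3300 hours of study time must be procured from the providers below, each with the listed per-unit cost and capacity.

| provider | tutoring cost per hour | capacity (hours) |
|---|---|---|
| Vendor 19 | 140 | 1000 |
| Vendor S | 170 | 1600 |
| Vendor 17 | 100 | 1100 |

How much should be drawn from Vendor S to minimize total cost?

Cheapest first:
Vendor 17 at 100: take all 1100 hours — 2200 still needed.
Vendor 19 (140): use full 1000 — 1200 hours to go.
Vendor S (170): take the remaining 1200 — done.

1200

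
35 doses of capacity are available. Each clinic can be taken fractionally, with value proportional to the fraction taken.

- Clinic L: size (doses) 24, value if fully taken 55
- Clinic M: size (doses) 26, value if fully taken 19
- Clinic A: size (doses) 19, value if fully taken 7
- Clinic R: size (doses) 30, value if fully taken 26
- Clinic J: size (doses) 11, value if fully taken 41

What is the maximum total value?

Sort by value density: Clinic J 41/11≈3.73, Clinic L 55/24≈2.29, Clinic R 26/30≈0.867, Clinic M 19/26≈0.731, Clinic A 7/19≈0.368.
All 11 doses of Clinic J fit (value 41) ; 24 remain.
All 24 doses of Clinic L fit (value 55) ; 0 remain.
Total value = 96.

96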